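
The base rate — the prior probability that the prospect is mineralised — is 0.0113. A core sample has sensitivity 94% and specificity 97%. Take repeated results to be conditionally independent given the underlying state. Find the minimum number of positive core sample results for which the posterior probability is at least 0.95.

3

Prior odds = 0.0113/0.9887 = 113/9887.
False-positive rate = 1 − 0.97 = 0.03; likelihood ratio of a positive = 0.94/0.03 = 94/3.
Target posterior odds = 0.95/0.05 = 19.
Need (113/9887) × (94/3)ⁿ ≥ 19, i.e. (94/3)ⁿ ≥ 187853/113.
(94/3)² = 8836/9 falls short of 187853/113 but (94/3)³ = 830584/27 reaches it, so n = 3.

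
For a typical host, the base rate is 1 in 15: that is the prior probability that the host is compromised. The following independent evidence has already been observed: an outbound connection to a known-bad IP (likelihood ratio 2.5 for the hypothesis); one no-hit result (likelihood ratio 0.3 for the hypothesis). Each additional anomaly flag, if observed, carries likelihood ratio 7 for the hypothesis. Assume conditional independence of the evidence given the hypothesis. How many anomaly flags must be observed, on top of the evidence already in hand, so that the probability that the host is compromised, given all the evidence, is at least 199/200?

Prior odds = (1/15)/(14/15) = 1/14.
Combined Bayes factor of the evidence already in hand = 2.5 × 0.3 = 0.75.
Odds after that evidence = (1/14) × 0.75 = 3/56.
Target odds = 0.995/0.005 = 199.
Need 7ⁿ ≥ 199 ÷ (3/56) = 11144/3.
7⁴ = 2401 falls short of 11144/3 but 7⁵ = 16807 reaches it, so n = 5.

5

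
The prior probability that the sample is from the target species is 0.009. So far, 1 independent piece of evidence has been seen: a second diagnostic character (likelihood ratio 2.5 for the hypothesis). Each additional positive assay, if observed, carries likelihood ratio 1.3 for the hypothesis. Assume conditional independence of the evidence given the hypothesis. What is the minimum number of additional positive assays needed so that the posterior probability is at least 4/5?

20

Prior odds = 0.009/0.991 = 9/991.
Bayes factor of the evidence already in hand = 2.5.
Odds after that evidence = (9/991) × 2.5 = 45/1982.
Target odds = 0.8/0.2 = 4.
Need 1.3ⁿ ≥ 4 ÷ (45/1982) = 7928/45.
1.3¹⁹ ≈146.192 falls short of 7928/45 but 1.3²⁰ ≈190.05 reaches it, so n = 20.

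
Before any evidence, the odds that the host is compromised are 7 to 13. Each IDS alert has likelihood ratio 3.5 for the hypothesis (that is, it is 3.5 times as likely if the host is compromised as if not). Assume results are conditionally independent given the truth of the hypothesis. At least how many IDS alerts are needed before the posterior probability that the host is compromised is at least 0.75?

Prior odds = 7/13.
Likelihood ratio per IDS alert = 3.5.
Target posterior odds = 0.75/0.25 = 3.
Require 3.5ⁿ ≥ 3 ÷ (7/13) = 39/7.
3.5¹ = 3.5 falls short of 39/7 but 3.5² = 12.25 reaches it, so n = 2.

2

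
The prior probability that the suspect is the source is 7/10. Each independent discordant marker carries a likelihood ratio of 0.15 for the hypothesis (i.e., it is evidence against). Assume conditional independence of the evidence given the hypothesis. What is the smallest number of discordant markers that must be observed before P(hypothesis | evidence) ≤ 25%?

2

Prior odds = 0.7/0.3 = 7/3.
Likelihood ratio per discordant marker = 0.15.
Target posterior odds = 0.25/0.75 = 1/3.
Require 0.15ⁿ ≤ 1/3 ÷ (7/3) = 1/7.
0.15¹ = 0.15 is still above 1/7 but 0.15² = 0.0225 is at or below it, so n = 2.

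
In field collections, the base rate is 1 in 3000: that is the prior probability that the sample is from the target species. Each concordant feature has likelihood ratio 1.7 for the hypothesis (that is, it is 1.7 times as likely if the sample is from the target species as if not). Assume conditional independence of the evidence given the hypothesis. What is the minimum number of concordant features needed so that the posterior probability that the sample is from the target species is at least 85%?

19

Prior odds: (1/3000) ÷ (2999/3000) = 1/2999.
Likelihood ratio per concordant feature = 1.7.
Target posterior odds = 0.85/0.15 = 17/3.
Need (1/2999) × 1.7ⁿ ≥ 17/3, i.e. 1.7ⁿ ≥ 50983/3.
1.7¹⁸ ≈14063.1 falls short of 50983/3 but 1.7¹⁹ ≈23907.2 reaches it, so n = 19.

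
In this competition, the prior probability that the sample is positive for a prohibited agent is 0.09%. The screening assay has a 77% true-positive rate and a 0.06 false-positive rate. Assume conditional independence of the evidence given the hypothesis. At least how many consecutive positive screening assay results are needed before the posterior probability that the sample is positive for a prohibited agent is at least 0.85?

4

Prior odds: 0.0009 ÷ 0.9991 = 9/9991.
Likelihood ratio of a positive result = 0.77/0.06 = 77/6.
Target posterior odds = 0.85/0.15 = 17/3.
Need (9/9991) × (77/6)ⁿ ≥ 17/3, i.e. (77/6)ⁿ ≥ 169847/27.
(77/6)³ = 456533/216 falls short of 169847/27 but (77/6)⁴ = 35153041/1296 reaches it, so n = 4.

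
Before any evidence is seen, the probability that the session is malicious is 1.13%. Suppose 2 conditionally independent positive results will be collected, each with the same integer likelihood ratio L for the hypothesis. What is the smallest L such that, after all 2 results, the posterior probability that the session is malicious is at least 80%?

19

Prior odds = 0.0113/0.9887 = 113/9887.
Target odds = 0.8/0.2 = 4.
Need L² ≥ 4 ÷ (113/9887) = 39548/113.
18² = 324 < 39548/113 ≤ 361 = 19², so L = 19.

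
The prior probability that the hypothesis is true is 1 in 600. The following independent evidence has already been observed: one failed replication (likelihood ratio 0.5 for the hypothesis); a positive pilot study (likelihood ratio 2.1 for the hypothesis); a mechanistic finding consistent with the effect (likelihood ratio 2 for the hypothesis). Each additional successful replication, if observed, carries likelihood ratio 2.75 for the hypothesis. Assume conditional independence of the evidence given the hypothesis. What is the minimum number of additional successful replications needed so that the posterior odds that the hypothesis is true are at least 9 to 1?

8

Prior odds = (1/600)/(599/600) = 1/599.
Combined Bayes factor of the evidence already in hand = 0.5 × 2.1 × 2 = 2.1.
Odds after that evidence = (1/599) × 2.1 = 21/5990.
Target odds = 9.
Need 2.75ⁿ ≥ 9 ÷ (21/5990) = 17970/7.
2.75⁷ = 19487171/16384 falls short of 17970/7 but 2.75⁸ = 214358881/65536 reaches it, so n = 8.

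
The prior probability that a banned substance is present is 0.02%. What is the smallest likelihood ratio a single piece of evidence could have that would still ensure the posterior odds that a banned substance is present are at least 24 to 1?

119976

Prior odds = 0.0002/0.9998 = 1/4999.
Target odds = 24.
Required Bayes factor = 24 ÷ (1/4999) = 119976.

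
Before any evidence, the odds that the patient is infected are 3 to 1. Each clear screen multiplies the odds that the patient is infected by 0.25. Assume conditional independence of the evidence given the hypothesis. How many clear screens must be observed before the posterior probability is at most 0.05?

3

Prior odds = 3.
Likelihood ratio per clear screen = 0.25.
Target posterior odds = 0.05/0.95 = 1/19.
Require 0.25ⁿ ≤ 1/19 ÷ 3 = 1/57.
0.25² = 0.0625 is still above 1/57 but 0.25³ = 0.015625 is at or below it, so n = 3.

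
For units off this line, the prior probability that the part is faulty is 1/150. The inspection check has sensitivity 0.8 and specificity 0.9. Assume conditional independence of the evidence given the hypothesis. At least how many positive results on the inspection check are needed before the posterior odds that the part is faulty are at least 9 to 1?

4

Prior odds = (1/150)/(149/150) = 1/149.
False-positive rate = 1 − 0.9 = 0.1; likelihood ratio of a positive = 0.8/0.1 = 8.
Target odds = 9.
Require 8ⁿ ≥ 9 ÷ (1/149) = 1341.
8³ = 512 falls short of 1341 but 8⁴ = 4096 reaches it, so n = 4.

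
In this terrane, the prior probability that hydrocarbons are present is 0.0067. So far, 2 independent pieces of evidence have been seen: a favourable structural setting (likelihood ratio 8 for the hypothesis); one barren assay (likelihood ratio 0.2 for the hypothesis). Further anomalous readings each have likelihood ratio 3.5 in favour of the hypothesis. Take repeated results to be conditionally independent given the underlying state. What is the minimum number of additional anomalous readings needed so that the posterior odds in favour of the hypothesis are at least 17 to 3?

Prior odds = 0.0067/0.9933 = 67/9933.
Combined Bayes factor of the evidence already in hand = 8 × 0.2 = 1.6.
Odds after that evidence = (67/9933) × 1.6 = 536/49665.
Target odds = 17/3.
Need 3.5ⁿ ≥ 17/3 ÷ (536/49665) = 281435/536.
3.5⁴ = 150.0625 falls short of 281435/536 but 3.5⁵ = 525.21875 reaches it, so n = 5.

5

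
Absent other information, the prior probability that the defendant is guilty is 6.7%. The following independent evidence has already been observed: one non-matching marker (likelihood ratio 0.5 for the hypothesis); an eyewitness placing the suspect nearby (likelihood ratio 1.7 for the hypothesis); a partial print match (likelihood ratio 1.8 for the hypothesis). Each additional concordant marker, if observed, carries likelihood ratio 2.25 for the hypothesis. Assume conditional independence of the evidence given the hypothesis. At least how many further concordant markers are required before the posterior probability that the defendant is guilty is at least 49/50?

Prior odds = 0.067/0.933 = 67/933.
Combined Bayes factor of the evidence already in hand = 0.5 × 1.7 × 1.8 = 1.53.
Odds after that evidence = (67/933) × 1.53 = 3417/31100.
Target odds = 0.98/0.02 = 49.
Need 2.25ⁿ ≥ 49 ÷ (3417/31100) = 1523900/3417.
2.25⁷ = 4782969/16384 falls short of 1523900/3417 but 2.25⁸ = 43046721/65536 reaches it, so n = 8.

8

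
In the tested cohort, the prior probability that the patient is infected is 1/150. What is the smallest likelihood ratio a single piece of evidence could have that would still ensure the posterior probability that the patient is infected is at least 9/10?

Prior odds = (1/150)/(149/150) = 1/149.
Target odds = 0.9/0.1 = 9.
Required Bayes factor = 9 ÷ (1/149) = 1341.

1341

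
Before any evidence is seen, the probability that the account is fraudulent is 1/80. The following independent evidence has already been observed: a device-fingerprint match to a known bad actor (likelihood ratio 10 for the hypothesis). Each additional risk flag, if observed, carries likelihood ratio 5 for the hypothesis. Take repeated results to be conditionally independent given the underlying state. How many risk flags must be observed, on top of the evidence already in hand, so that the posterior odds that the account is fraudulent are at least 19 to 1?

4

Prior odds = 0.0125/0.9875 = 1/79.
Bayes factor of the evidence already in hand = 10.
Odds after that evidence = (1/79) × 10 = 10/79.
Target odds = 19.
Need 5ⁿ ≥ 19 ÷ (10/79) = 150.1.
5³ = 125 falls short of 150.1 but 5⁴ = 625 reaches it, so n = 4.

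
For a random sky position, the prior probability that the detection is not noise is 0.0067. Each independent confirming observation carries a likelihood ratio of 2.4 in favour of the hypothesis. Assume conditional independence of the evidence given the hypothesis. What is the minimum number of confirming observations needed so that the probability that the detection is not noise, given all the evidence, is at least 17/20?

8

Prior odds: 0.0067 ÷ 0.9933 = 67/9933.
Likelihood ratio per confirming observation = 2.4.
Target odds: 0.85 ÷ 0.15 = 17/3.
Require 2.4ⁿ ≥ 17/3 ÷ (67/9933) = 56287/67.
2.4⁷ = 35831808/78125 falls short of 56287/67 but 2.4⁸ = 429981696/390625 reaches it, so n = 8.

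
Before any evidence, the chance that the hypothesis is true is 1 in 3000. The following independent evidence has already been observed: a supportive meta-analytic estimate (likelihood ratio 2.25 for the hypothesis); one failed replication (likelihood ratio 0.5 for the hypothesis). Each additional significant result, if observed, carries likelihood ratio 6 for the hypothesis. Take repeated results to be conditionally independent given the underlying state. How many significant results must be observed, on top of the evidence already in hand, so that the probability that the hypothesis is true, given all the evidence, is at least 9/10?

Prior odds = (1/3000)/(2999/3000) = 1/2999.
Combined Bayes factor of the evidence already in hand = 2.25 × 0.5 = 1.125.
Odds after that evidence = (1/2999) × 1.125 = 9/23992.
Target odds = 0.9/0.1 = 9.
Need 6ⁿ ≥ 9 ÷ (9/23992) = 23992.
6⁵ = 7776 falls short of 23992 but 6⁶ = 46656 reaches it, so n = 6.

6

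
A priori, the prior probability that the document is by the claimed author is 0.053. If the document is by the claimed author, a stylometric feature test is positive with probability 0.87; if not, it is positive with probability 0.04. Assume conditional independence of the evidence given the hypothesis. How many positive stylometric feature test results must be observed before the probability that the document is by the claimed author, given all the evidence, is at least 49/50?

3

Prior odds = 0.053/0.947 = 53/947.
Likelihood ratio of a positive = 0.87/0.04 = 21.75.
Target odds: 0.98 ÷ 0.02 = 49.
Require 21.75ⁿ ≥ 49 ÷ (53/947) = 46403/53.
21.75² = 473.0625 falls short of 46403/53 but 21.75³ = 658503/64 reaches it, so n = 3.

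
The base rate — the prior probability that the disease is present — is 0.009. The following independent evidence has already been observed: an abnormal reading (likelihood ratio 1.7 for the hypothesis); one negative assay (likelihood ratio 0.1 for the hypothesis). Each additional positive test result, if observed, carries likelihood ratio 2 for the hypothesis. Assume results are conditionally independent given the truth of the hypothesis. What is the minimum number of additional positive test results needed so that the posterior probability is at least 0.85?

12

Prior odds = 0.009/0.991 = 9/991.
Combined Bayes factor of the evidence already in hand = 1.7 × 0.1 = 0.17.
Odds after that evidence = (9/991) × 0.17 = 153/99100.
Target odds = 0.85/0.15 = 17/3.
Need 2ⁿ ≥ 17/3 ÷ (153/99100) = 99100/27.
2¹¹ = 2048 falls short of 99100/27 but 2¹² = 4096 reaches it, so n = 12.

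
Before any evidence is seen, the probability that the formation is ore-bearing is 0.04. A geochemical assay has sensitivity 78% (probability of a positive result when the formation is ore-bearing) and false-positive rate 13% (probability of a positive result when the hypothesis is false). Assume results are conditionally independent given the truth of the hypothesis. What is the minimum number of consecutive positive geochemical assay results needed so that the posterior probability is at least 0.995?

5

Prior odds = 0.04/0.96 = 1/24.
Likelihood ratio of a positive result = 0.78/0.13 = 6.
Target posterior odds = 0.995/0.005 = 199.
Require 6ⁿ ≥ 199 ÷ (1/24) = 4776.
6⁴ = 1296 falls short of 4776 but 6⁵ = 7776 reaches it, so n = 5.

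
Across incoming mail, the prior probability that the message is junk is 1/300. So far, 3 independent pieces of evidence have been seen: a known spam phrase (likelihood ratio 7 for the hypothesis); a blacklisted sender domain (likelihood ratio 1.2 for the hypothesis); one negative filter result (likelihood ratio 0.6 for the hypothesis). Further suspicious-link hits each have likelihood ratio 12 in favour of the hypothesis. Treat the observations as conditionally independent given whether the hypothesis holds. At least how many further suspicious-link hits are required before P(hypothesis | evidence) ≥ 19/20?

Prior odds = (1/300)/(299/300) = 1/299.
Combined Bayes factor of the evidence already in hand = 7 × 1.2 × 0.6 = 5.04.
Odds after that evidence = (1/299) × 5.04 = 126/7475.
Target odds = 0.95/0.05 = 19.
Need 12ⁿ ≥ 19 ÷ (126/7475) = 142025/126.
12² = 144 falls short of 142025/126 but 12³ = 1728 reaches it, so n = 3.

3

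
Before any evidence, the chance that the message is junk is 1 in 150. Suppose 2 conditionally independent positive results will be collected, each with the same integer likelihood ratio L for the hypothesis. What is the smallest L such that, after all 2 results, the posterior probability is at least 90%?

Prior odds = (1/150)/(149/150) = 1/149.
Target odds = 0.9/0.1 = 9.
Need L² ≥ 9 ÷ (1/149) = 1341.
36² = 1296 < 1341 ≤ 1369 = 37², so L = 37.

37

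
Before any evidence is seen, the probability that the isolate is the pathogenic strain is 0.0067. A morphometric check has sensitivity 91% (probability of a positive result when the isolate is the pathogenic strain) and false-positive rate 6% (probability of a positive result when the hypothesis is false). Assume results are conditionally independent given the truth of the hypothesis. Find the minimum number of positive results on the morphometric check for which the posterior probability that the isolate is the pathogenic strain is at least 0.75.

3

Prior odds = 0.0067/0.9933 = 67/9933.
Likelihood ratio of a positive result = 0.91/0.06 = 91/6.
Target posterior odds = 0.75/0.25 = 3.
Require (91/6)ⁿ ≥ 3 ÷ (67/9933) = 29799/67.
(91/6)² = 8281/36 falls short of 29799/67 but (91/6)³ = 753571/216 reaches it, so n = 3.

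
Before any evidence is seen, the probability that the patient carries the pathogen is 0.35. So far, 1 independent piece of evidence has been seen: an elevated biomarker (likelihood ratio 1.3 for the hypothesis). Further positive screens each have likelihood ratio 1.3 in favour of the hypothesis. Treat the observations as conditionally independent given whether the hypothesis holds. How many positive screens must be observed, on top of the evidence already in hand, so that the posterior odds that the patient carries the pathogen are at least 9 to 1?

Prior odds = 0.35/0.65 = 7/13.
Bayes factor of the evidence already in hand = 1.3.
Odds after that evidence = (7/13) × 1.3 = 0.7.
Target odds = 9.
Need 1.3ⁿ ≥ 9 ÷ 0.7 = 90/7.
1.3⁹ ≈10.6045 falls short of 90/7 but 1.3¹⁰ ≈13.7858 reaches it, so n = 10.

10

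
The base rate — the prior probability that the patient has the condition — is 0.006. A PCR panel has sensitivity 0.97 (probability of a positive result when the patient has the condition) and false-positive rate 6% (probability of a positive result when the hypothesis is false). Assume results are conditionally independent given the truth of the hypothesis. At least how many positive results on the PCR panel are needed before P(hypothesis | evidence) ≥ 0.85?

Prior odds = 0.006/0.994 = 3/497.
Likelihood ratio of a positive result = 0.97/0.06 = 97/6.
Target posterior odds = 0.85/0.15 = 17/3.
Need (3/497) × (97/6)ⁿ ≥ 17/3, i.e. (97/6)ⁿ ≥ 8449/9.
(97/6)² = 9409/36 falls short of 8449/9 but (97/6)³ = 912673/216 reaches it, so n = 3.

3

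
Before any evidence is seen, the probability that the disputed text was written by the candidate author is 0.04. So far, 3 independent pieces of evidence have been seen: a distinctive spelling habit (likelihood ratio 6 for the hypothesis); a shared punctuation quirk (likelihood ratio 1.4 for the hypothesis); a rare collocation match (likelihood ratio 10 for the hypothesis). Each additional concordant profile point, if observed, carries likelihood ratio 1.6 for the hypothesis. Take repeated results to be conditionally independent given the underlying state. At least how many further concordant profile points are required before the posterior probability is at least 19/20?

Prior odds = 0.04/0.96 = 1/24.
Combined Bayes factor of the evidence already in hand = 6 × 1.4 × 10 = 84.
Odds after that evidence = (1/24) × 84 = 3.5.
Target odds = 0.95/0.05 = 19.
Need 1.6ⁿ ≥ 19 ÷ 3.5 = 38/7.
1.6³ = 4.096 falls short of 38/7 but 1.6⁴ = 6.5536 reaches it, so n = 4.

4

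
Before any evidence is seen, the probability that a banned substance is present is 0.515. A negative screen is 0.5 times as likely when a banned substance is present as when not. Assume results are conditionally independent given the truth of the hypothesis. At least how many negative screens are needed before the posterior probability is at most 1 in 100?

Prior odds: 0.515 ÷ 0.485 = 103/97.
Likelihood ratio per negative screen = 0.5.
Target odds: 0.01 ÷ 0.99 = 1/99.
Need (103/97) × 0.5ⁿ ≤ 1/99, i.e. 0.5ⁿ ≤ 97/10197.
0.5⁶ = 0.015625 is still above 97/10197 but 0.5⁷ = 0.0078125 is at or below it, so n = 7.

7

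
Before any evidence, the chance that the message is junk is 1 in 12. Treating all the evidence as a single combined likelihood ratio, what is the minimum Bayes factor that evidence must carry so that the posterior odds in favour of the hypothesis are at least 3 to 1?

33

Prior odds = (1/12)/(11/12) = 1/11.
Target odds = 3.
Required Bayes factor = 3 ÷ (1/11) = 33.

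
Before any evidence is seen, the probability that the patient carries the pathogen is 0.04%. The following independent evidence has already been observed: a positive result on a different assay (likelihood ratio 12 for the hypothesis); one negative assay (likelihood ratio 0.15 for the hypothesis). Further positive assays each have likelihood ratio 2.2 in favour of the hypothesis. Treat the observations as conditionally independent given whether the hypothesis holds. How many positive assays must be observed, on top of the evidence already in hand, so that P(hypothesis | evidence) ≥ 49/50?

15

Prior odds = 0.0004/0.9996 = 1/2499.
Combined Bayes factor of the evidence already in hand = 12 × 0.15 = 1.8.
Odds after that evidence = (1/2499) × 1.8 = 3/4165.
Target odds = 0.98/0.02 = 49.
Need 2.2ⁿ ≥ 49 ÷ (3/4165) = 204085/3.
2.2¹⁴ ≈62218.2 falls short of 204085/3 but 2.2¹⁵ ≈136880 reaches it, so n = 15.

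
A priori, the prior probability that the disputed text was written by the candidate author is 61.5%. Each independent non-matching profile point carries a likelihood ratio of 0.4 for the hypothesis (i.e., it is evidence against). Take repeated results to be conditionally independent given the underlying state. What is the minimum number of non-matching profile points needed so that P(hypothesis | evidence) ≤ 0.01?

Prior odds: 0.615 ÷ 0.385 = 123/77.
Likelihood ratio per non-matching profile point = 0.4.
Target odds: 0.01 ÷ 0.99 = 1/99.
Need (123/77) × 0.4ⁿ ≤ 1/99, i.e. 0.4ⁿ ≤ 7/1107.
0.4⁵ = 0.01024 is still above 7/1107 but 0.4⁶ = 64/15625 is at or below it, so n = 6.

6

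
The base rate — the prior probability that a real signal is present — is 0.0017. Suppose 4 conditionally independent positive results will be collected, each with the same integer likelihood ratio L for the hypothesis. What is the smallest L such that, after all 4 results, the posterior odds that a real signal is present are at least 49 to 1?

14

Prior odds = 0.0017/0.9983 = 17/9983.
Target odds = 49.
Need L⁴ ≥ 49 ÷ (17/9983) = 489167/17.
13⁴ = 28561 < 489167/17 ≤ 38416 = 14⁴, so L = 14.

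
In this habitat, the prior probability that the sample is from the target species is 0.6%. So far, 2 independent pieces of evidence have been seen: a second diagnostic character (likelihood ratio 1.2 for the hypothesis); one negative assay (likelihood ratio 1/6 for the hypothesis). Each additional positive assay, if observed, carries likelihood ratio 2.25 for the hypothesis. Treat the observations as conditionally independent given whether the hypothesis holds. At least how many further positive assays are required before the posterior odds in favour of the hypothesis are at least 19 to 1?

Prior odds = 0.006/0.994 = 3/497.
Combined Bayes factor of the evidence already in hand = 1.2 × (1/6) = 0.2.
Odds after that evidence = (3/497) × 0.2 = 3/2485.
Target odds = 19.
Need 2.25ⁿ ≥ 19 ÷ (3/2485) = 47215/3.
2.25¹¹ ≈7481.83 falls short of 47215/3 but 2.25¹² ≈16834.1 reaches it, so n = 12.

12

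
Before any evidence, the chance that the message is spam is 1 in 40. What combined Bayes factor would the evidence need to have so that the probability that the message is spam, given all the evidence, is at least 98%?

Prior odds = 0.025/0.975 = 1/39.
Target odds = 0.98/0.02 = 49.
Required Bayes factor = 49 ÷ (1/39) = 1911.

1911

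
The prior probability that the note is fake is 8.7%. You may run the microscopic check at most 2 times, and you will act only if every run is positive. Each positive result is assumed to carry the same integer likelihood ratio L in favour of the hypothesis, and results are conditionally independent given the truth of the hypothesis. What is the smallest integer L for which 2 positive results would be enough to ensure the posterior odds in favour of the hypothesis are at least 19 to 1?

Prior odds = 0.087/0.913 = 87/913.
Target odds = 19.
Need L² ≥ 19 ÷ (87/913) = 17347/87.
14² = 196 < 17347/87 ≤ 225 = 15², so L = 15.

15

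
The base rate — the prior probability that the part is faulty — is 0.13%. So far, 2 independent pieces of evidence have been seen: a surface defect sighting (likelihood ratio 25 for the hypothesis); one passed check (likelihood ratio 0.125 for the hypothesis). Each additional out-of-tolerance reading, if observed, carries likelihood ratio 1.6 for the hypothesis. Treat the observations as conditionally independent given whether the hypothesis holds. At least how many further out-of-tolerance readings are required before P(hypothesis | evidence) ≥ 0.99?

Prior odds = 0.0013/0.9987 = 13/9987.
Combined Bayes factor of the evidence already in hand = 25 × 0.125 = 3.125.
Odds after that evidence = (13/9987) × 3.125 = 325/79896.
Target odds = 0.99/0.01 = 99.
Need 1.6ⁿ ≥ 99 ÷ (325/79896) = 7909704/325.
1.6²¹ ≈19342.8 falls short of 7909704/325 but 1.6²² ≈30948.5 reaches it, so n = 22.

22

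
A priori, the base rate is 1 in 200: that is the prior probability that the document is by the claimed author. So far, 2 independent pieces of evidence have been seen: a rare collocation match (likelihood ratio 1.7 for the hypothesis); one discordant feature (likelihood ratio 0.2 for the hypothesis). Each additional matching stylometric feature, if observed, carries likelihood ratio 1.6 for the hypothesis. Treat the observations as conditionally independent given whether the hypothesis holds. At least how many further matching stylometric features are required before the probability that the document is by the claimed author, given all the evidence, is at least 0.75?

Prior odds = 0.005/0.995 = 1/199.
Combined Bayes factor of the evidence already in hand = 1.7 × 0.2 = 0.34.
Odds after that evidence = (1/199) × 0.34 = 17/9950.
Target odds = 0.75/0.25 = 3.
Need 1.6ⁿ ≥ 3 ÷ (17/9950) = 29850/17.
1.6¹⁵ ≈1152.92 falls short of 29850/17 but 1.6¹⁶ ≈1844.67 reaches it, so n = 16.

16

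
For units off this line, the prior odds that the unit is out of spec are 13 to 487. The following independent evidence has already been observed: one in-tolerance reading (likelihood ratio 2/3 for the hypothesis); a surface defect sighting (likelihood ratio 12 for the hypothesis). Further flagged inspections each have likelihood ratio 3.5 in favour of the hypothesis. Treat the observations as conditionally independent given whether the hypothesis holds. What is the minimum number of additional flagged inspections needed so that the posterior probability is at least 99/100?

Prior odds = 13/487.
Combined Bayes factor of the evidence already in hand = (2/3) × 12 = 8.
Odds after that evidence = (13/487) × 8 = 104/487.
Target odds = 0.99/0.01 = 99.
Need 3.5ⁿ ≥ 99 ÷ (104/487) = 48213/104.
3.5⁴ = 150.0625 falls short of 48213/104 but 3.5⁵ = 525.21875 reaches it, so n = 5.

5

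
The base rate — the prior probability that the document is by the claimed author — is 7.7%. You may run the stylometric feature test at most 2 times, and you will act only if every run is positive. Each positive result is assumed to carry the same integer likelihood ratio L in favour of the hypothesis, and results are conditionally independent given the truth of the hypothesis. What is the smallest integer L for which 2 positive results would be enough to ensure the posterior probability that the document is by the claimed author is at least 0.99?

35

Prior odds = 0.077/0.923 = 77/923.
Target odds = 0.99/0.01 = 99.
Need L² ≥ 99 ÷ (77/923) = 8307/7.
34² = 1156 < 8307/7 ≤ 1225 = 35², so L = 35.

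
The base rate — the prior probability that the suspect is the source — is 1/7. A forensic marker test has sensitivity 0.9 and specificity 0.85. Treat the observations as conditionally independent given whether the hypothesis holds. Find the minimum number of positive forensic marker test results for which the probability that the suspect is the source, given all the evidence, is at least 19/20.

Prior odds = (1/7)/(6/7) = 1/6.
False-positive rate = 1 − 0.85 = 0.15; likelihood ratio of a positive = 0.9/0.15 = 6.
Target posterior odds = 0.95/0.05 = 19.
Need (1/6) × 6ⁿ ≥ 19, i.e. 6ⁿ ≥ 114.
6² = 36 falls short of 114 but 6³ = 216 reaches it, so n = 3.

3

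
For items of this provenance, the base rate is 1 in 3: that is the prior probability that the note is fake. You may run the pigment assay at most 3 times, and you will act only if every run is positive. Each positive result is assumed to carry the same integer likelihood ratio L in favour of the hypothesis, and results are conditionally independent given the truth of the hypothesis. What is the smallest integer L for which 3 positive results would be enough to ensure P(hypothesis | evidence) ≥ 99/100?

Prior odds = (1/3)/(2/3) = 0.5.
Target odds = 0.99/0.01 = 99.
Need L³ ≥ 99 ÷ 0.5 = 198.
5³ = 125 < 198 ≤ 216 = 6³, so L = 6.

6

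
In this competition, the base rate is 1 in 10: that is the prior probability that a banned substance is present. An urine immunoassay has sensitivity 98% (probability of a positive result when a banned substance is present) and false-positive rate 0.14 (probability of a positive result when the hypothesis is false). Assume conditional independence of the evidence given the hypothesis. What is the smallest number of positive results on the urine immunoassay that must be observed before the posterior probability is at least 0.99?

Prior odds = 0.1/0.9 = 1/9.
Likelihood ratio of a positive result = 0.98/0.14 = 7.
Target posterior odds = 0.99/0.01 = 99.
Need (1/9) × 7ⁿ ≥ 99, i.e. 7ⁿ ≥ 891.
7³ = 343 falls short of 891 but 7⁴ = 2401 reaches it, so n = 4.

4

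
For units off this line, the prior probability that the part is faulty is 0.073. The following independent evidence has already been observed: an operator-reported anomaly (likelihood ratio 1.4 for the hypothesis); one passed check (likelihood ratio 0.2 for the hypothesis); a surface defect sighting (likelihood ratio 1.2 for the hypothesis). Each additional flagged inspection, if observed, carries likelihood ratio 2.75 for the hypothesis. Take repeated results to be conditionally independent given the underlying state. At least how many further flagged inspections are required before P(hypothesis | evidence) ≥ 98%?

Prior odds = 0.073/0.927 = 73/927.
Combined Bayes factor of the evidence already in hand = 1.4 × 0.2 × 1.2 = 0.336.
Odds after that evidence = (73/927) × 0.336 = 1022/38625.
Target odds = 0.98/0.02 = 49.
Need 2.75ⁿ ≥ 49 ÷ (1022/38625) = 270375/146.
2.75⁷ = 19487171/16384 falls short of 270375/146 but 2.75⁸ = 214358881/65536 reaches it, so n = 8.

8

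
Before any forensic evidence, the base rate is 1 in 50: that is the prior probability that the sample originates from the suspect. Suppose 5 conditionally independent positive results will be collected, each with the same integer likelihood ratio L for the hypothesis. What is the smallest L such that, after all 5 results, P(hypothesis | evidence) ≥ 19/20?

4

Prior odds = 0.02/0.98 = 1/49.
Target odds = 0.95/0.05 = 19.
Need L⁵ ≥ 19 ÷ (1/49) = 931.
3⁵ = 243 < 931 ≤ 1024 = 4⁵, so L = 4.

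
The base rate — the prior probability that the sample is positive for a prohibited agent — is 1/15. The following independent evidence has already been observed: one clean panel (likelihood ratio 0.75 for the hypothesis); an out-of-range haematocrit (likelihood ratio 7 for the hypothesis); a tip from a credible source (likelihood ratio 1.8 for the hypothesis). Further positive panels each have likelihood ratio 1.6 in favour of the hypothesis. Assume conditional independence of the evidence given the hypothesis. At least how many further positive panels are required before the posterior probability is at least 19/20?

Prior odds = (1/15)/(14/15) = 1/14.
Combined Bayes factor of the evidence already in hand = 0.75 × 7 × 1.8 = 9.45.
Odds after that evidence = (1/14) × 9.45 = 0.675.
Target odds = 0.95/0.05 = 19.
Need 1.6ⁿ ≥ 19 ÷ 0.675 = 760/27.
1.6⁷ = 2097152/78125 falls short of 760/27 but 1.6⁸ = 16777216/390625 reaches it, so n = 8.

8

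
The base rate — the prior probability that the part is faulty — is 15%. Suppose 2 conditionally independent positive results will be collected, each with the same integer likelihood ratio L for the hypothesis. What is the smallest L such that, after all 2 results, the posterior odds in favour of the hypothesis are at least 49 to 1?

17

Prior odds = 0.15/0.85 = 3/17.
Target odds = 49.
Need L² ≥ 49 ÷ (3/17) = 833/3.
16² = 256 < 833/3 ≤ 289 = 17², so L = 17.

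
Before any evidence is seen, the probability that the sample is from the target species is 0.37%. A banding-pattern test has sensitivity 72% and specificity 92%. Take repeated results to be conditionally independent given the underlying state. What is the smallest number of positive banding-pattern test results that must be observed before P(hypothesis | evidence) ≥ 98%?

Prior odds: 0.0037 ÷ 0.9963 = 37/9963.
False-positive rate = 1 − 0.92 = 0.08; likelihood ratio of a positive = 0.72/0.08 = 9.
Target posterior odds = 0.98/0.02 = 49.
Require 9ⁿ ≥ 49 ÷ (37/9963) = 488187/37.
9⁴ = 6561 falls short of 488187/37 but 9⁵ = 59049 reaches it, so n = 5.

5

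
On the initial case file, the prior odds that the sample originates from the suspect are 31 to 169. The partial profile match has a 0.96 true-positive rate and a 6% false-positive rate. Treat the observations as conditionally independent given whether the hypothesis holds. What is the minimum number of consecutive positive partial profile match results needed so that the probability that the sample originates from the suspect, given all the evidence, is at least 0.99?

Prior odds = 31/169.
Likelihood ratio of a positive result = 0.96/0.06 = 16.
Target posterior odds = 0.99/0.01 = 99.
Require 16ⁿ ≥ 99 ÷ (31/169) = 16731/31.
16² = 256 falls short of 16731/31 but 16³ = 4096 reaches it, so n = 3.

3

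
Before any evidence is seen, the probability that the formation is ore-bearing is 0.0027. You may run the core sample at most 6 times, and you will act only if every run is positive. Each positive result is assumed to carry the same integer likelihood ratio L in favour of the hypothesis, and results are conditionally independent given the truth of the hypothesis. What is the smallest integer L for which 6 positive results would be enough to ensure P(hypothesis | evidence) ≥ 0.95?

Prior odds = 0.0027/0.9973 = 27/9973.
Target odds = 0.95/0.05 = 19.
Need L⁶ ≥ 19 ÷ (27/9973) = 189487/27.
4⁶ = 4096 < 189487/27 ≤ 15625 = 5⁶, so L = 5.

5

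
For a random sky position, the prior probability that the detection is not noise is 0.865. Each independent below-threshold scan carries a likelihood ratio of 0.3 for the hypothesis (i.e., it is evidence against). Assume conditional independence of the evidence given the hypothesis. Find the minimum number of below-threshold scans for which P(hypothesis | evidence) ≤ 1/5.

Prior odds = 0.865/0.135 = 173/27.
Likelihood ratio per below-threshold scan = 0.3.
Target posterior odds = 0.2/0.8 = 0.25.
Need (173/27) × 0.3ⁿ ≤ 0.25, i.e. 0.3ⁿ ≤ 27/692.
0.3² = 0.09 is still above 27/692 but 0.3³ = 0.027 is at or below it, so n = 3.

3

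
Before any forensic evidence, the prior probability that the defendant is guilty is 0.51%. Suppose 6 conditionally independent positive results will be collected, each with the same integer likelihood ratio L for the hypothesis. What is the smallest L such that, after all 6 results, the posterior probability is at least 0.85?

4

Prior odds = 0.0051/0.9949 = 51/9949.
Target odds = 0.85/0.15 = 17/3.
Need L⁶ ≥ 17/3 ÷ (51/9949) = 9949/9.
3⁶ = 729 < 9949/9 ≤ 4096 = 4⁶, so L = 4.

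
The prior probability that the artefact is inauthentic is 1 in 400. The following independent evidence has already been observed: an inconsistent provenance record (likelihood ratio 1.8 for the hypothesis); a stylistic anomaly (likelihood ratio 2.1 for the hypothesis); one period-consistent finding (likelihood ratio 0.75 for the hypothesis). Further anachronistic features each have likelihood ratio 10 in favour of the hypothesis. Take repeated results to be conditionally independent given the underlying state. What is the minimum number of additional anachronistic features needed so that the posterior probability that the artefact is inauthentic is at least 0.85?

3

Prior odds = 0.0025/0.9975 = 1/399.
Combined Bayes factor of the evidence already in hand = 1.8 × 2.1 × 0.75 = 2.835.
Odds after that evidence = (1/399) × 2.835 = 27/3800.
Target odds = 0.85/0.15 = 17/3.
Need 10ⁿ ≥ 17/3 ÷ (27/3800) = 64600/81.
10² = 100 falls short of 64600/81 but 10³ = 1000 reaches it, so n = 3.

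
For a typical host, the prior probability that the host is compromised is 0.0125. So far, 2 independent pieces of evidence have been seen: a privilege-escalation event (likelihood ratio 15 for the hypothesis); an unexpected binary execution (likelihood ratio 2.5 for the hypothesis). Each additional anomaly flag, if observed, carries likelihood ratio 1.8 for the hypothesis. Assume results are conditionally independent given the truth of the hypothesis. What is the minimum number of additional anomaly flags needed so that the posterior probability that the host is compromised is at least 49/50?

Prior odds = 0.0125/0.9875 = 1/79.
Combined Bayes factor of the evidence already in hand = 15 × 2.5 = 37.5.
Odds after that evidence = (1/79) × 37.5 = 75/158.
Target odds = 0.98/0.02 = 49.
Need 1.8ⁿ ≥ 49 ÷ (75/158) = 7742/75.
1.8⁷ = 4782969/78125 falls short of 7742/75 but 1.8⁸ = 43046721/390625 reaches it, so n = 8.

8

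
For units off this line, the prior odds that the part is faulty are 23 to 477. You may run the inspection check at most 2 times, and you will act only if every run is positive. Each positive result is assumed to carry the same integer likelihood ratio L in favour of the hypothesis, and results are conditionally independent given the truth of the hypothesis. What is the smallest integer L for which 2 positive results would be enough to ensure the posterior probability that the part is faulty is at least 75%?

Prior odds = 23/477.
Target odds = 0.75/0.25 = 3.
Need L² ≥ 3 ÷ (23/477) = 1431/23.
7² = 49 < 1431/23 ≤ 64 = 8², so L = 8.

8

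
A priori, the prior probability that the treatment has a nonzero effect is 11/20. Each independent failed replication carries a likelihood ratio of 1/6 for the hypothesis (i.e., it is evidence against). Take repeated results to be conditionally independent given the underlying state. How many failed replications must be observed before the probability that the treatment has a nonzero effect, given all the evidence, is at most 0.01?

3

Prior odds: 0.55 ÷ 0.45 = 11/9.
Likelihood ratio per failed replication = 1/6.
Target posterior odds = 0.01/0.99 = 1/99.
Need (11/9) × (1/6)ⁿ ≤ 1/99, i.e. (1/6)ⁿ ≤ 1/121.
(1/6)² = 1/36 is still above 1/121 but (1/6)³ = 1/216 is at or below it, so n = 3.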